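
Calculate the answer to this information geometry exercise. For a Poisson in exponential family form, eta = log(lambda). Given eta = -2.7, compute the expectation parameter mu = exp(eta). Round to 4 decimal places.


Expectation parameter for Poisson exponential family:
mu = exp(eta).
eta = -2.7.
mu = exp(-2.7) = 0.0672

0.0672


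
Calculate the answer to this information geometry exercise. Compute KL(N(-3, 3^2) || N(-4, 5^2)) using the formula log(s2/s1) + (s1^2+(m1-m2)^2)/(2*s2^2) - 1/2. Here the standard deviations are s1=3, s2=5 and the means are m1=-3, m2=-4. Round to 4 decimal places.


KL divergence between normal distributions:
KL = log(s2/s1) + (s1^2 + (m1-m2)^2)/(2*s2^2) - 1/2.
log(5/3) = 0.510826.
(3^2 + (-3--4)^2)/(2*5^2) = (9 + 1)/50 = 0.2.
KL = 0.510826 + 0.2 - 0.5 = 0.2108

0.2108


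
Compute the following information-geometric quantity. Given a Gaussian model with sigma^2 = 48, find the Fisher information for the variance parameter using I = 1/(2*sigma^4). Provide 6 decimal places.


Fisher information for variance: I(sigma^2) = 1/(2*sigma^4).
sigma^2 = 48, so sigma^4 = 2304.
I = 1/(2*2304) = 1/4608 = 0.000217

0.000217


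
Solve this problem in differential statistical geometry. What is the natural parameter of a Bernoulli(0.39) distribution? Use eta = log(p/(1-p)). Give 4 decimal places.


Natural parameter for Bernoulli: eta = log(p/(1-p)).
p = 0.39, 1-p = 0.61.
p/(1-p) = 0.639344.
eta = log(0.639344) = -0.4473

-0.4473


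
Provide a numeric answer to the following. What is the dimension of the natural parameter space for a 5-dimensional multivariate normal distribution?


Exponential family dimension calculation:
For 5-dim MVN: mean has 5 params, covariance has 5*6/2 = 15 unique entries.
Total dim = 5 + 15 = 20.

20


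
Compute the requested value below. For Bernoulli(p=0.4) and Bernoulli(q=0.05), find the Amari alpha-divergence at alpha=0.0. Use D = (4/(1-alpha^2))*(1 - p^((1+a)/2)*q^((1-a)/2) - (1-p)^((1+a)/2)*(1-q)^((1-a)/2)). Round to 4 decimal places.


Amari alpha-divergence:
D = (4/(1-alpha^2))*(1 - p^((1+a)/2)*q^((1-a)/2) - (1-p)^((1+a)/2)*(1-q)^((1-a)/2)).
alpha = 0.0, p = 0.4, q = 0.05.
e1 = (1+alpha)/2 = 0.5, e2 = (1-alpha)/2 = 0.5.
t1 = p^e1 * q^e2 = 0.4^0.5 * 0.05^0.5 = 0.141421.
t2 = (1-p)^e1 * (1-q)^e2 = 0.6^0.5 * 0.95^0.5 = 0.754983.
4/(1-alpha^2) = 4.0.
D = 4.0*(1 - 0.141421 - 0.754983) = 0.4144

0.4144


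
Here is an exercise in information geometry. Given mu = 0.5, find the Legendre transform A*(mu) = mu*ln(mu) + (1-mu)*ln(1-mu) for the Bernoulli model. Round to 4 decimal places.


Legendre transform for Bernoulli:
A*(mu) = mu*log(mu) + (1-mu)*log(1-mu).
mu = 0.5, 1-mu = 0.5.
mu*log(mu) = 0.5*log(0.5) = -0.346574.
(1-mu)*log(1-mu) = 0.5*log(0.5) = -0.346574.
A* = -0.346574 + -0.346574 = -0.6931

-0.6931


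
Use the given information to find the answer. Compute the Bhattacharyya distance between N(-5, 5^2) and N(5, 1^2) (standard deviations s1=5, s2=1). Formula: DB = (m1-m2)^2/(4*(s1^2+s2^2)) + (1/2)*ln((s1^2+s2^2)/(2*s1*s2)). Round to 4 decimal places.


Bhattacharyya distance between two Gaussians:
DB = (m1-m2)^2/(4*(s1^2+s2^2)) + (1/2)*ln((s1^2+s2^2)/(2*s1*s2)).
(m1-m2)^2 = (-10)^2 = 100.
s1^2+s2^2 = 25 + 1 = 26.
term1 = 100/104 = 0.961538.
term2 = 0.5*ln(26/10.0) = 0.477756.
DB = 0.961538 + 0.477756 = 1.4393

1.4393


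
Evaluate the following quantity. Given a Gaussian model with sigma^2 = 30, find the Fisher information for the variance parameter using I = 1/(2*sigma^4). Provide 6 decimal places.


Fisher information for variance: I(sigma^2) = 1/(2*sigma^4).
sigma^2 = 30, so sigma^4 = 900.
I = 1/(2*900) = 1/1800 = 0.000556

0.000556


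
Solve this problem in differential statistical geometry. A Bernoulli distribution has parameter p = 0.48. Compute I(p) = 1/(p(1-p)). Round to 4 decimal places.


For Bernoulli(p), Fisher information is I(p) = 1/(p*(1-p)).
p = 0.48, 1-p = 0.52.
p*(1-p) = 0.2496.
I(p) = 1/0.2496 = 4.0064

4.0064


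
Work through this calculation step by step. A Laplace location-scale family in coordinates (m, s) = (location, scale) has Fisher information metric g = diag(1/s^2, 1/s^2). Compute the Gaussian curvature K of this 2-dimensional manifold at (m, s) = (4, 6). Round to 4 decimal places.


The metric has the form g = (A dm^2 + B ds^2)/s^2 with A = 1, B = 1.
Substitute u = sqrt(A/B)*m: g = B*(du^2 + ds^2)/s^2, i.e. B times the
Poincare upper half-plane metric, which has constant Gaussian curvature -1.
Scaling a 2D metric by a constant c divides the Gaussian curvature by c,
so K = -1/B = -1/(1) = -1.0000 everywhere (the point (m, s) = (4, 6) is irrelevant:
the curvature is constant).
The requested Gaussian curvature is K = -1.0000.

-1.0000


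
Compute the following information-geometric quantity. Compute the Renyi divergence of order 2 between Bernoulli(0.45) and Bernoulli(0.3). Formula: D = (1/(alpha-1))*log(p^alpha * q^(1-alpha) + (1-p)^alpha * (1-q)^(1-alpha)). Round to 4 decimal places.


Renyi divergence of order alpha between Bernoulli distributions:
D = (1/(alpha-1))*log(p^alpha * q^(1-alpha) + (1-p)^alpha * (1-q)^(1-alpha)).
alpha = 2, p = 0.45, q = 0.3.
p^alpha * q^(1-alpha) = 0.45^2 * 0.3^-1 = 0.675.
(1-p)^alpha * (1-q)^(1-alpha) = 0.55^2 * 0.7^-1 = 0.432143.
sum = 0.675 + 0.432143 = 1.107143.
D = (1/1)*log(1.107143) = 0.1018

0.1018


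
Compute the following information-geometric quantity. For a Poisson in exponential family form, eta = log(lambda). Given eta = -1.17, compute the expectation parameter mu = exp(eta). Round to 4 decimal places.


Expectation parameter for Poisson exponential family:
mu = exp(eta).
eta = -1.17.
mu = exp(-1.17) = 0.3104

0.3104


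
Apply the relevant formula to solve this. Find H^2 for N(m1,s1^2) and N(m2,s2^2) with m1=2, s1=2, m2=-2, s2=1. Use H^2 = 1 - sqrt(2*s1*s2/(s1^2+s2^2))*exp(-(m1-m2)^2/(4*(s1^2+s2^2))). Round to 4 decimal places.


Squared Hellinger distance for Gaussians:
H^2 = 1 - sqrt(2*s1*s2/(s1^2+s2^2)) * exp(-(m1-m2)^2/(4*(s1^2+s2^2))).
s1^2 = 4, s2^2 = 1, s1^2+s2^2 = 5.
sqrt(2*2*1/(5)) = 0.894427.
(m1-m2)^2 = (4)^2 = 16.
exp(-16/(4*5)) = exp(-0.8) = 0.449329.
H^2 = 1 - 0.894427*0.449329 = 0.5981

0.5981


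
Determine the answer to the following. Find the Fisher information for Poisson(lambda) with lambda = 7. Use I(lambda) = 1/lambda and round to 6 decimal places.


Fisher information for Poisson: I(lambda) = 1/lambda.
lambda = 7.
I(lambda) = 1/7 = 0.142857

0.142857


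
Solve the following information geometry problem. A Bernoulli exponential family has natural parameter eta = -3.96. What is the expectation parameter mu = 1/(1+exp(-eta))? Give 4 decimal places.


Dual coordinate (expectation parameter) for Bernoulli:
mu = 1/(1+exp(-eta)).
eta = -3.96.
exp(-eta) = exp(3.96) = 52.457326.
mu = 1/(1+52.457326) = 0.0187

0.0187


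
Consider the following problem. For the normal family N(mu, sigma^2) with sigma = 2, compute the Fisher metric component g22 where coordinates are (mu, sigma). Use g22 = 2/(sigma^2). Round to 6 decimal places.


For the 2-parameter normal family, the Fisher metric has:
  g11 = 1/sigma^2, g22 = 2/sigma^2.
sigma = 2, sigma^2 = 4.
g22 = 0.500000

0.500000


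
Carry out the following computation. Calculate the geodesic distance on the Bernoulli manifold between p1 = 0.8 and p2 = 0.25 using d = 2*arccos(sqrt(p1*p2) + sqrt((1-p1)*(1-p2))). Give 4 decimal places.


Geodesic distance on Bernoulli manifold:
d(p1,p2) = 2*arccos(sqrt(p1*p2) + sqrt((1-p1)*(1-p2))).
sqrt(p1*p2) = sqrt(0.8*0.25) = 0.447214.
sqrt((1-p1)*(1-p2)) = sqrt(0.2*0.75) = 0.387298.
arg = 0.447214 + 0.387298 = 0.834512.
d = 2*arccos(0.834512) = 1.1671

1.1671


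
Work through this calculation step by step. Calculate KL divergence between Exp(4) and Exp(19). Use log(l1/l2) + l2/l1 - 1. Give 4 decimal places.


KL divergence for exponential family:
KL = log(l1/l2) + l2/l1 - 1.
log(4/19) = -1.558145.
19/4 = 4.75.
KL = -1.558145 + 4.75 - 1 = 2.1919

2.1919


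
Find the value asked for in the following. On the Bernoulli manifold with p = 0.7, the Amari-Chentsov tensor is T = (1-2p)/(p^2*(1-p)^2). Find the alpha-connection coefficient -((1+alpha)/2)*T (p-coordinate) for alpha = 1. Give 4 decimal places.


Skewness (Amari-Chentsov) tensor: T = (1-2p)/(p^2*(1-p)^2).
p = 0.7, 1-2p = -0.4, p^2 = 0.49, (1-p)^2 = 0.09.
T = -0.4/(0.49 * 0.09) = -9.070295.
In the p-coordinate, Gamma^(alpha) = Gamma^(0) - (alpha/2)*T with Gamma^(0) = (1/2)*g'(p) = -T/2,
so Gamma^(alpha) = -((1+alpha)/2)*T.
alpha = 1, -(1+alpha)/2 = -1.0.
Gamma = -1.0 * -9.070295 = 9.0703

9.0703


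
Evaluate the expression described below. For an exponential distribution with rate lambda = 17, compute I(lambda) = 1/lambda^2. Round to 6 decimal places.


Fisher information for exponential: I(lambda) = 1/lambda^2.
lambda = 17, lambda^2 = 289.
I = 1/289 = 0.003460

0.003460


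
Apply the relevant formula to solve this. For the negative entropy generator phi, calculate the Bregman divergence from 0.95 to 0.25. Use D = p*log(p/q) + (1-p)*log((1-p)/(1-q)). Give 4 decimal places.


Bregman divergence with negative entropy generator:
D = p*log(p/q) + (1-p)*log((1-p)/(1-q)).
p = 0.95, q = 0.25.
p*log(p/q) = 0.95*log(0.95/0.25) = 1.268251.
(1-p)*log((1-p)/(1-q)) = 0.05*log(0.05/0.75) = -0.135403.
D = 1.268251 + -0.135403 = 1.1328

1.1328


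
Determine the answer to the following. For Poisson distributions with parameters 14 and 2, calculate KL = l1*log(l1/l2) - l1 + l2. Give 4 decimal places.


KL divergence for Poisson:
KL = l1*log(l1/l2) - l1 + l2.
l1 = 14, l2 = 2.
log(14/2) = 1.94591.
l1*log(l1/l2) = 14 * 1.94591 = 27.242742.
KL = 27.242742 - 14 + 2 = 15.2427

15.2427


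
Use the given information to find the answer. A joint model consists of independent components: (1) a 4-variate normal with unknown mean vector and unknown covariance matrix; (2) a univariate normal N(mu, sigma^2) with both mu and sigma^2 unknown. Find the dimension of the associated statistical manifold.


The dimension of a statistical manifold equals the number of free
(independent) real parameters of the model. For a product of independent
blocks the parameter counts add.
- 4-variate normal: 4 (mean) + 4*5/2 = 10 (symmetric covariance) = 14.
- normal (mu, sigma^2): 2.
Total = 14 + 2 = 16.
Dimension = 16

16


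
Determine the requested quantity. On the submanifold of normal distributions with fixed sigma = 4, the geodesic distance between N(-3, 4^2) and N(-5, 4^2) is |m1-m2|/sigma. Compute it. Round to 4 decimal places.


On the fixed-variance normal subfamily, geodesic distance = |m1-m2|/sigma.
|-3 - -5| = 2.
sigma = 4.
d = 2/4 = 0.5000

0.5000


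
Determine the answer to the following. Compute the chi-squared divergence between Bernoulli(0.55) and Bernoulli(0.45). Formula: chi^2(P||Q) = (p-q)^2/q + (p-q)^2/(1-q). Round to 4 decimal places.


Chi-squared divergence between Bernoulli distributions:
chi^2 = (p-q)^2/q + (p-q)^2/(1-q).
p = 0.55, q = 0.45, p-q = 0.1.
(p-q)^2 = 0.01.
term1 = 0.01/0.45 = 0.022222.
term2 = 0.01/0.55 = 0.018182.
chi^2 = 0.022222 + 0.018182 = 0.0404

0.0404


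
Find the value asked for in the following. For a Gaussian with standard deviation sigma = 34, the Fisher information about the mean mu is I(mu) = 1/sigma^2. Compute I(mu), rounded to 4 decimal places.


The Fisher information for the mean of a normal distribution is I(mu) = 1/sigma^2.
sigma = 34, so sigma^2 = 1156.
I(mu) = 1/1156 = 0.0009

0.0009


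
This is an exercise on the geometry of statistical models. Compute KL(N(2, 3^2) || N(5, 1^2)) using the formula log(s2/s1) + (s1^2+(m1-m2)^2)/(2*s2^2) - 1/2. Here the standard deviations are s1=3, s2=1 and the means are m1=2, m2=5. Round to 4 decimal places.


KL divergence between normal distributions:
KL = log(s2/s1) + (s1^2 + (m1-m2)^2)/(2*s2^2) - 1/2.
log(1/3) = -1.098612.
(3^2 + (2-5)^2)/(2*1^2) = (9 + 9)/2 = 9.0.
KL = -1.098612 + 9.0 - 0.5 = 7.4014

7.4014


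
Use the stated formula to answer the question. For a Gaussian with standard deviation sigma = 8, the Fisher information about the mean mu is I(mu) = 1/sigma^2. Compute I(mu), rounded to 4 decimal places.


The Fisher information for the mean of a normal distribution is I(mu) = 1/sigma^2.
sigma = 8, so sigma^2 = 64.
I(mu) = 1/64 = 0.0156

0.0156


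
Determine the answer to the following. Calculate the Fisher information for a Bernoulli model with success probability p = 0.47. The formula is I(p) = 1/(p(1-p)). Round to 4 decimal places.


For Bernoulli(p), Fisher information is I(p) = 1/(p*(1-p)).
p = 0.47, 1-p = 0.53.
p*(1-p) = 0.2491.
I(p) = 1/0.2491 = 4.0145

4.0145


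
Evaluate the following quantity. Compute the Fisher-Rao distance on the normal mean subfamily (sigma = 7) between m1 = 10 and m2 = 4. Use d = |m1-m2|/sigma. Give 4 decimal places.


On the fixed-variance normal subfamily, geodesic distance = |m1-m2|/sigma.
|10 - 4| = 6.
sigma = 7.
d = 6/7 = 0.8571

0.8571


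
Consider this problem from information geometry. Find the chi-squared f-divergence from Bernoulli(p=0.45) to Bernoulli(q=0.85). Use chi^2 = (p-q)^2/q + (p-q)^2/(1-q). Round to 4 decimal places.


Chi-squared divergence between Bernoulli distributions:
chi^2 = (p-q)^2/q + (p-q)^2/(1-q).
p = 0.45, q = 0.85, p-q = -0.4.
(p-q)^2 = 0.16.
term1 = 0.16/0.85 = 0.188235.
term2 = 0.16/0.15 = 1.066667.
chi^2 = 0.188235 + 1.066667 = 1.2549

1.2549


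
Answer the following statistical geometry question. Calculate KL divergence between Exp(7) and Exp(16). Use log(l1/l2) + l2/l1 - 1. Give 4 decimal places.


KL divergence for exponential family:
KL = log(l1/l2) + l2/l1 - 1.
log(7/16) = -0.826679.
16/7 = 2.285714.
KL = -0.826679 + 2.285714 - 1 = 0.4590

0.4590


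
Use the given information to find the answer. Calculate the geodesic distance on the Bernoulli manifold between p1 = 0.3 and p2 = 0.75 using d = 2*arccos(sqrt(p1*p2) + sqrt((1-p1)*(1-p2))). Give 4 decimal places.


Geodesic distance on Bernoulli manifold:
d(p1,p2) = 2*arccos(sqrt(p1*p2) + sqrt((1-p1)*(1-p2))).
sqrt(p1*p2) = sqrt(0.3*0.75) = 0.474342.
sqrt((1-p1)*(1-p2)) = sqrt(0.7*0.25) = 0.41833.
arg = 0.474342 + 0.41833 = 0.892672.
d = 2*arccos(0.892672) = 0.9351

0.9351


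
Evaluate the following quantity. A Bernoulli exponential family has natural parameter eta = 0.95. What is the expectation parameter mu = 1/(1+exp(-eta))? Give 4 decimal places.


Dual coordinate (expectation parameter) for Bernoulli:
mu = 1/(1+exp(-eta)).
eta = 0.95.
exp(-eta) = exp(-0.95) = 0.386741.
mu = 1/(1+0.386741) = 0.7211

0.7211


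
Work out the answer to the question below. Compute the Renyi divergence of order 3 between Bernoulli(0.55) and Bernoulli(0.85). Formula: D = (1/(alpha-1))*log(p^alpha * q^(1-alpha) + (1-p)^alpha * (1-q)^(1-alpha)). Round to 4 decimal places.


Renyi divergence of order alpha between Bernoulli distributions:
D = (1/(alpha-1))*log(p^alpha * q^(1-alpha) + (1-p)^alpha * (1-q)^(1-alpha)).
alpha = 3, p = 0.55, q = 0.85.
p^alpha * q^(1-alpha) = 0.55^3 * 0.85^-2 = 0.230277.
(1-p)^alpha * (1-q)^(1-alpha) = 0.45^3 * 0.15^-2 = 4.05.
sum = 0.230277 + 4.05 = 4.280277.
D = (1/2)*log(4.280277) = 0.7270

0.7270


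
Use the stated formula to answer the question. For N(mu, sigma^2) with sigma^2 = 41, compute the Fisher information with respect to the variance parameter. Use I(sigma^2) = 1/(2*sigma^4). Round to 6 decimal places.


Fisher information for variance: I(sigma^2) = 1/(2*sigma^4).
sigma^2 = 41, so sigma^4 = 1681.
I = 1/(2*1681) = 1/3362 = 0.000297

0.000297


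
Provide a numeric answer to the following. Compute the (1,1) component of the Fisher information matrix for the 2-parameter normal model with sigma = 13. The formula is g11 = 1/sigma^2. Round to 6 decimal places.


For the 2-parameter normal family, the Fisher metric has:
  g11 = 1/sigma^2, g22 = 2/sigma^2.
sigma = 13, sigma^2 = 169.
g11 = 0.005917

0.005917


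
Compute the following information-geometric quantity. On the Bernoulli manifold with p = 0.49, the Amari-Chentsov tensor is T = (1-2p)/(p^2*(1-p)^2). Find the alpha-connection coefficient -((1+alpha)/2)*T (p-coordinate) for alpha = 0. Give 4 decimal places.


Skewness (Amari-Chentsov) tensor: T = (1-2p)/(p^2*(1-p)^2).
p = 0.49, 1-2p = 0.02, p^2 = 0.2401, (1-p)^2 = 0.2601.
T = 0.02/(0.2401 * 0.2601) = 0.320256.
In the p-coordinate, Gamma^(alpha) = Gamma^(0) - (alpha/2)*T with Gamma^(0) = (1/2)*g'(p) = -T/2,
so Gamma^(alpha) = -((1+alpha)/2)*T.
alpha = 0, -(1+alpha)/2 = -0.5.
Gamma = -0.5 * 0.320256 = -0.1601

-0.1601


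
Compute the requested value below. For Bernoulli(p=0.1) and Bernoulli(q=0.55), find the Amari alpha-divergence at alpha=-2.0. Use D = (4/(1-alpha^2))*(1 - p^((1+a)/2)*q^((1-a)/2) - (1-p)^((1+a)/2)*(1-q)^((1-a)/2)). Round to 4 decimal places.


Amari alpha-divergence:
D = (4/(1-alpha^2))*(1 - p^((1+a)/2)*q^((1-a)/2) - (1-p)^((1+a)/2)*(1-q)^((1-a)/2)).
alpha = -2.0, p = 0.1, q = 0.55.
e1 = (1+alpha)/2 = -0.5, e2 = (1-alpha)/2 = 1.5.
t1 = p^e1 * q^e2 = 0.1^-0.5 * 0.55^1.5 = 1.289864.
t2 = (1-p)^e1 * (1-q)^e2 = 0.9^-0.5 * 0.45^1.5 = 0.318198.
4/(1-alpha^2) = -1.333333.
D = -1.333333*(1 - 1.289864 - 0.318198) = 0.8107

0.8107


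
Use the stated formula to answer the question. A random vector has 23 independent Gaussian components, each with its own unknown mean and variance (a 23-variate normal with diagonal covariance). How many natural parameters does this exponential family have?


Exponential family dimension calculation:
Each univariate normal has two natural parameters (mu/sigma^2 and -1/(2 sigma^2)).
With 23 independent components, dim = 2 * 23 = 46.

46


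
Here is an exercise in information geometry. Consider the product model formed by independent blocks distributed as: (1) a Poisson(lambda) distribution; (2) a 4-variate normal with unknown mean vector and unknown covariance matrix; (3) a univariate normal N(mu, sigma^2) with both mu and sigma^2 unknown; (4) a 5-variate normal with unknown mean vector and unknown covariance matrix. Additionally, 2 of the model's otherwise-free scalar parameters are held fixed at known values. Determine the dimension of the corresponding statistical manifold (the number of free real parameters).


The dimension of a statistical manifold equals the number of free
(independent) real parameters of the model. For a product of independent
blocks the parameter counts add.
- Poisson (lambda): 1.
- 4-variate normal: 4 (mean) + 4*5/2 = 10 (symmetric covariance) = 14.
- normal (mu, sigma^2): 2.
- 5-variate normal: 5 (mean) + 5*6/2 = 15 (symmetric covariance) = 20.
Total = 1 + 14 + 2 + 20 = 37.
2 parameter(s) fixed at known values: 37 - 2 = 35.
Dimension = 35

35


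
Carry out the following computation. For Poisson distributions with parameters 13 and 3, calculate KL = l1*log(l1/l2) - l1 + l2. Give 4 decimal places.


KL divergence for Poisson:
KL = l1*log(l1/l2) - l1 + l2.
l1 = 13, l2 = 3.
log(13/3) = 1.466337.
l1*log(l1/l2) = 13 * 1.466337 = 19.062382.
KL = 19.062382 - 13 + 3 = 9.0624

9.0624


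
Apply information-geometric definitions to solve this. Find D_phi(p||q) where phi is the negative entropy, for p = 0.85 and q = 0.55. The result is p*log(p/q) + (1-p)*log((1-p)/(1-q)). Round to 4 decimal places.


Bregman divergence with negative entropy generator:
D = p*log(p/q) + (1-p)*log((1-p)/(1-q)).
p = 0.85, q = 0.55.
p*log(p/q) = 0.85*log(0.85/0.55) = 0.37002.
(1-p)*log((1-p)/(1-q)) = 0.15*log(0.15/0.45) = -0.164792.
D = 0.37002 + -0.164792 = 0.2052

0.2052


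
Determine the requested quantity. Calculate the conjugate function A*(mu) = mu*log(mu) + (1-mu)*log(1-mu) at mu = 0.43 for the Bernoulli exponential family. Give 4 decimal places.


Legendre transform for Bernoulli:
A*(mu) = mu*log(mu) + (1-mu)*log(1-mu).
mu = 0.43, 1-mu = 0.57.
mu*log(mu) = 0.43*log(0.43) = -0.362907.
(1-mu)*log(1-mu) = 0.57*log(0.57) = -0.320408.
A* = -0.362907 + -0.320408 = -0.6833

-0.6833


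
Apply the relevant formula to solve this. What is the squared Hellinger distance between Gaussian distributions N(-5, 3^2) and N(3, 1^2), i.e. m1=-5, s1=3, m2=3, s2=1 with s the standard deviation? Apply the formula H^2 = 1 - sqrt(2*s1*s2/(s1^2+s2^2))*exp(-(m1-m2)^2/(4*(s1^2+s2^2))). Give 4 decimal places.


Squared Hellinger distance for Gaussians:
H^2 = 1 - sqrt(2*s1*s2/(s1^2+s2^2)) * exp(-(m1-m2)^2/(4*(s1^2+s2^2))).
s1^2 = 9, s2^2 = 1, s1^2+s2^2 = 10.
sqrt(2*3*1/(10)) = 0.774597.
(m1-m2)^2 = (-8)^2 = 64.
exp(-64/(4*10)) = exp(-1.6) = 0.201897.
H^2 = 1 - 0.774597*0.201897 = 0.8436

0.8436


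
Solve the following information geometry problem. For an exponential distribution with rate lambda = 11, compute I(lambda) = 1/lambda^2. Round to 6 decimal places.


Fisher information for exponential: I(lambda) = 1/lambda^2.
lambda = 11, lambda^2 = 121.
I = 1/121 = 0.008264

0.008264


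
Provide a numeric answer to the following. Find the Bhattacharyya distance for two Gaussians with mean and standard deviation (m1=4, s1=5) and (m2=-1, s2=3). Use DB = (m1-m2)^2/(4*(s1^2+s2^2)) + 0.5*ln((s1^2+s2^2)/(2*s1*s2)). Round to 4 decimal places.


Bhattacharyya distance between two Gaussians:
DB = (m1-m2)^2/(4*(s1^2+s2^2)) + (1/2)*ln((s1^2+s2^2)/(2*s1*s2)).
(m1-m2)^2 = (5)^2 = 25.
s1^2+s2^2 = 25 + 9 = 34.
term1 = 25/136 = 0.183824.
term2 = 0.5*ln(34/30.0) = 0.062582.
DB = 0.183824 + 0.062582 = 0.2464

0.2464


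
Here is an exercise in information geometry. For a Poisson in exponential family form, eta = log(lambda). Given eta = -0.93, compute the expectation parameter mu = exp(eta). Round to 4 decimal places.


Expectation parameter for Poisson exponential family:
mu = exp(eta).
eta = -0.93.
mu = exp(-0.93) = 0.3946

0.3946


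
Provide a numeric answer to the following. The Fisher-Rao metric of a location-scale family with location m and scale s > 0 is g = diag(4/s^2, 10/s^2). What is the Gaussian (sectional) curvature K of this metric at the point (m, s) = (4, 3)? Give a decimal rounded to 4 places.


The metric has the form g = (A dm^2 + B ds^2)/s^2 with A = 4, B = 10.
Substitute u = sqrt(A/B)*m: g = B*(du^2 + ds^2)/s^2, i.e. B times the
Poincare upper half-plane metric, which has constant Gaussian curvature -1.
Scaling a 2D metric by a constant c divides the Gaussian curvature by c,
so K = -1/B = -1/(10) = -0.1000 everywhere (the point (m, s) = (4, 3) is irrelevant:
the curvature is constant).
The requested Gaussian curvature is K = -0.1000.

-0.1000


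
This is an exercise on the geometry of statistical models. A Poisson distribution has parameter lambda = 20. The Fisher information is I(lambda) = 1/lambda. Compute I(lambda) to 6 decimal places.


Fisher information for Poisson: I(lambda) = 1/lambda.
lambda = 20.
I(lambda) = 1/20 = 0.050000

0.050000


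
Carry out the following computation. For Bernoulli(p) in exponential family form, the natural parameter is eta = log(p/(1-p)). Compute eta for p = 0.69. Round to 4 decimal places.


Natural parameter for Bernoulli: eta = log(p/(1-p)).
p = 0.69, 1-p = 0.31.
p/(1-p) = 2.225806.
eta = log(2.225806) = 0.8001

0.8001


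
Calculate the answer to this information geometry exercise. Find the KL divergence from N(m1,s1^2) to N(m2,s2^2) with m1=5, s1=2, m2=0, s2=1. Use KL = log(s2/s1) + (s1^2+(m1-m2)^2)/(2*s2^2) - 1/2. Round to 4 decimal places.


KL divergence between normal distributions:
KL = log(s2/s1) + (s1^2 + (m1-m2)^2)/(2*s2^2) - 1/2.
log(1/2) = -0.693147.
(2^2 + (5-0)^2)/(2*1^2) = (4 + 25)/2 = 14.5.
KL = -0.693147 + 14.5 - 0.5 = 13.3069

13.3069


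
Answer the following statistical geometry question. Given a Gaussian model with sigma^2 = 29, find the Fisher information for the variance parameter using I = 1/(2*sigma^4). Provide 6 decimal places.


Fisher information for variance: I(sigma^2) = 1/(2*sigma^4).
sigma^2 = 29, so sigma^4 = 841.
I = 1/(2*841) = 1/1682 = 0.000595

0.000595


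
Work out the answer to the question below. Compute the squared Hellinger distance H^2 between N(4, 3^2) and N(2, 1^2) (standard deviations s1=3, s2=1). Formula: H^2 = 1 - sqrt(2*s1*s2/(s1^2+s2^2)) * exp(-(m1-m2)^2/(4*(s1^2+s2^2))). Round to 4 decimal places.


Squared Hellinger distance for Gaussians:
H^2 = 1 - sqrt(2*s1*s2/(s1^2+s2^2)) * exp(-(m1-m2)^2/(4*(s1^2+s2^2))).
s1^2 = 9, s2^2 = 1, s1^2+s2^2 = 10.
sqrt(2*3*1/(10)) = 0.774597.
(m1-m2)^2 = (2)^2 = 4.
exp(-4/(4*10)) = exp(-0.1) = 0.904837.
H^2 = 1 - 0.774597*0.904837 = 0.2991

0.2991


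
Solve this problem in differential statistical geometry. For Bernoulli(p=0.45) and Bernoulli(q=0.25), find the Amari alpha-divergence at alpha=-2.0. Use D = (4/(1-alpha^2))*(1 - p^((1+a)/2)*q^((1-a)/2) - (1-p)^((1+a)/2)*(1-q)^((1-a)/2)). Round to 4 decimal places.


Amari alpha-divergence:
D = (4/(1-alpha^2))*(1 - p^((1+a)/2)*q^((1-a)/2) - (1-p)^((1+a)/2)*(1-q)^((1-a)/2)).
alpha = -2.0, p = 0.45, q = 0.25.
e1 = (1+alpha)/2 = -0.5, e2 = (1-alpha)/2 = 1.5.
t1 = p^e1 * q^e2 = 0.45^-0.5 * 0.25^1.5 = 0.186339.
t2 = (1-p)^e1 * (1-q)^e2 = 0.55^-0.5 * 0.75^1.5 = 0.875811.
4/(1-alpha^2) = -1.333333.
D = -1.333333*(1 - 0.186339 - 0.875811) = 0.0829

0.0829


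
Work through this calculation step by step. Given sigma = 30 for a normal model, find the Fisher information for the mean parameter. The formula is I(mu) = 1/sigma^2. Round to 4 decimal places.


The Fisher information for the mean of a normal distribution is I(mu) = 1/sigma^2.
sigma = 30, so sigma^2 = 900.
I(mu) = 1/900 = 0.0011

0.0011


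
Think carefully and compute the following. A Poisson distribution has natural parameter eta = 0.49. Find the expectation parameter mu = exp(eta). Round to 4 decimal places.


Expectation parameter for Poisson exponential family:
mu = exp(eta).
eta = 0.49.
mu = exp(0.49) = 1.6323

1.6323


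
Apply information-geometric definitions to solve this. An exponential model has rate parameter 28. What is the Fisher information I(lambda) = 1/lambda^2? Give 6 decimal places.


Fisher information for exponential: I(lambda) = 1/lambda^2.
lambda = 28, lambda^2 = 784.
I = 1/784 = 0.001276

0.001276


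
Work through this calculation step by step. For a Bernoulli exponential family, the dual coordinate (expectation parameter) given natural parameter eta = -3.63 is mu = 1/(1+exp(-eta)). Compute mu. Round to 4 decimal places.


Dual coordinate (expectation parameter) for Bernoulli:
mu = 1/(1+exp(-eta)).
eta = -3.63.
exp(-eta) = exp(3.63) = 37.712817.
mu = 1/(1+37.712817) = 0.0258

0.0258


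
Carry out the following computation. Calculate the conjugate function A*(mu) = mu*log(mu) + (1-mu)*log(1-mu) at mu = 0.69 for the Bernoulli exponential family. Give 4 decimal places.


Legendre transform for Bernoulli:
A*(mu) = mu*log(mu) + (1-mu)*log(1-mu).
mu = 0.69, 1-mu = 0.31.
mu*log(mu) = 0.69*log(0.69) = -0.256034.
(1-mu)*log(1-mu) = 0.31*log(0.31) = -0.363067.
A* = -0.256034 + -0.363067 = -0.6191

-0.6191


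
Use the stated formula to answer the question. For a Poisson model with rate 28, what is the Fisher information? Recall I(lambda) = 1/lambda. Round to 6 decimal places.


Fisher information for Poisson: I(lambda) = 1/lambda.
lambda = 28.
I(lambda) = 1/28 = 0.035714

0.035714


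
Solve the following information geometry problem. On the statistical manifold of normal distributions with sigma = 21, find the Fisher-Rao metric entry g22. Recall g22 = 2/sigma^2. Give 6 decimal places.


For the 2-parameter normal family, the Fisher metric has:
  g11 = 1/sigma^2, g22 = 2/sigma^2.
sigma = 21, sigma^2 = 441.
g22 = 0.004535

0.004535


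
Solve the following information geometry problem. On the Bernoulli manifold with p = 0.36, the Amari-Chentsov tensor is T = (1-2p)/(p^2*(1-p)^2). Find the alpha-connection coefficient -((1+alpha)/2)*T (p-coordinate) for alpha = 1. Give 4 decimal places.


Skewness (Amari-Chentsov) tensor: T = (1-2p)/(p^2*(1-p)^2).
p = 0.36, 1-2p = 0.28, p^2 = 0.1296, (1-p)^2 = 0.4096.
T = 0.28/(0.1296 * 0.4096) = 5.274643.
In the p-coordinate, Gamma^(alpha) = Gamma^(0) - (alpha/2)*T with Gamma^(0) = (1/2)*g'(p) = -T/2,
so Gamma^(alpha) = -((1+alpha)/2)*T.
alpha = 1, -(1+alpha)/2 = -1.0.
Gamma = -1.0 * 5.274643 = -5.2746

-5.2746


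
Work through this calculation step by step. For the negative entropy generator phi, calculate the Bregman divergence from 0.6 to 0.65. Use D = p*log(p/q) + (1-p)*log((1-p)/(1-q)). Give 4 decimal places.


Bregman divergence with negative entropy generator:
D = p*log(p/q) + (1-p)*log((1-p)/(1-q)).
p = 0.6, q = 0.65.
p*log(p/q) = 0.6*log(0.6/0.65) = -0.048026.
(1-p)*log((1-p)/(1-q)) = 0.4*log(0.4/0.35) = 0.053413.
D = -0.048026 + 0.053413 = 0.0054

0.0054


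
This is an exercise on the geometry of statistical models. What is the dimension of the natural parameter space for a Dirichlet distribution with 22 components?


Exponential family dimension calculation:
Dirichlet with 22 components has 22 natural parameters.

22


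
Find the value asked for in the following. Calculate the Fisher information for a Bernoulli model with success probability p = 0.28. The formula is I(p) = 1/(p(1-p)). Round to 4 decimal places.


For Bernoulli(p), Fisher information is I(p) = 1/(p*(1-p)).
p = 0.28, 1-p = 0.72.
p*(1-p) = 0.2016.
I(p) = 1/0.2016 = 4.9603

4.9603


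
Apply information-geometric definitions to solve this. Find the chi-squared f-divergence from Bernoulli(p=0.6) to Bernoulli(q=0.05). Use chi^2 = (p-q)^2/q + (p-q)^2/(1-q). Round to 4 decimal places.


Chi-squared divergence between Bernoulli distributions:
chi^2 = (p-q)^2/q + (p-q)^2/(1-q).
p = 0.6, q = 0.05, p-q = 0.55.
(p-q)^2 = 0.3025.
term1 = 0.3025/0.05 = 6.05.
term2 = 0.3025/0.95 = 0.318421.
chi^2 = 6.05 + 0.318421 = 6.3684

6.3684


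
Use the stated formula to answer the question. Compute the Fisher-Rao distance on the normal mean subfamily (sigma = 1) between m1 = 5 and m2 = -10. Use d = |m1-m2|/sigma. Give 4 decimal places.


On the fixed-variance normal subfamily, geodesic distance = |m1-m2|/sigma.
|5 - -10| = 15.
sigma = 1.
d = 15/1 = 15.0000

15.0000


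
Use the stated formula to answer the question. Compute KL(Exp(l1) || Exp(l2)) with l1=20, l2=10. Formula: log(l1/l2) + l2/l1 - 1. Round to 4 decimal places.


KL divergence for exponential family:
KL = log(l1/l2) + l2/l1 - 1.
log(20/10) = 0.693147.
10/20 = 0.5.
KL = 0.693147 + 0.5 - 1 = 0.1931

0.1931


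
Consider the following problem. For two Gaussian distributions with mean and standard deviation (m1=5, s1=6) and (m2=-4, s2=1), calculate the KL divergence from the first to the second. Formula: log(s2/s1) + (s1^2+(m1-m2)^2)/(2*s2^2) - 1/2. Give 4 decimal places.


KL divergence between normal distributions:
KL = log(s2/s1) + (s1^2 + (m1-m2)^2)/(2*s2^2) - 1/2.
log(1/6) = -1.791759.
(6^2 + (5--4)^2)/(2*1^2) = (36 + 81)/2 = 58.5.
KL = -1.791759 + 58.5 - 0.5 = 56.2082

56.2082


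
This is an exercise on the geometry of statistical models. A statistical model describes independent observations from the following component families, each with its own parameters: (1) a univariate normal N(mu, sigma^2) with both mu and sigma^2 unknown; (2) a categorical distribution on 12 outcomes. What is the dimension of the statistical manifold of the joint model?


The dimension of a statistical manifold equals the number of free
(independent) real parameters of the model. For a product of independent
blocks the parameter counts add.
- normal (mu, sigma^2): 2.
- categorical on 12 outcomes (probabilities sum to 1): 12-1 = 11.
Total = 2 + 11 = 13.
Dimension = 13

13


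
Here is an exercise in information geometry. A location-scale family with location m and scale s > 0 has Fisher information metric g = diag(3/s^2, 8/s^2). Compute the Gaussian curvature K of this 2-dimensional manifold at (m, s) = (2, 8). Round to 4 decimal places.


The metric has the form g = (A dm^2 + B ds^2)/s^2 with A = 3, B = 8.
Substitute u = sqrt(A/B)*m: g = B*(du^2 + ds^2)/s^2, i.e. B times the
Poincare upper half-plane metric, which has constant Gaussian curvature -1.
Scaling a 2D metric by a constant c divides the Gaussian curvature by c,
so K = -1/B = -1/(8) = -0.1250 everywhere (the point (m, s) = (2, 8) is irrelevant:
the curvature is constant).
The requested Gaussian curvature is K = -0.1250.

-0.1250


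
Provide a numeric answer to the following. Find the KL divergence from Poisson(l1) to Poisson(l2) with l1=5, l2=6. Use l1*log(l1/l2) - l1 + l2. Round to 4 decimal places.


KL divergence for Poisson:
KL = l1*log(l1/l2) - l1 + l2.
l1 = 5, l2 = 6.
log(5/6) = -0.182322.
l1*log(l1/l2) = 5 * -0.182322 = -0.911608.
KL = -0.911608 - 5 + 6 = 0.0884

0.0884


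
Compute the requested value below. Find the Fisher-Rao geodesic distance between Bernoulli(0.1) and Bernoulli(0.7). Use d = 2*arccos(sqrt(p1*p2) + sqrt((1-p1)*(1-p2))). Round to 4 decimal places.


Geodesic distance on Bernoulli manifold:
d(p1,p2) = 2*arccos(sqrt(p1*p2) + sqrt((1-p1)*(1-p2))).
sqrt(p1*p2) = sqrt(0.1*0.7) = 0.264575.
sqrt((1-p1)*(1-p2)) = sqrt(0.9*0.3) = 0.519615.
arg = 0.264575 + 0.519615 = 0.78419.
d = 2*arccos(0.78419) = 1.3388

1.3388


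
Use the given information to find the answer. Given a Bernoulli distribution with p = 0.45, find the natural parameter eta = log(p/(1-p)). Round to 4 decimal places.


Natural parameter for Bernoulli: eta = log(p/(1-p)).
p = 0.45, 1-p = 0.55.
p/(1-p) = 0.818182.
eta = log(0.818182) = -0.2007

-0.2007


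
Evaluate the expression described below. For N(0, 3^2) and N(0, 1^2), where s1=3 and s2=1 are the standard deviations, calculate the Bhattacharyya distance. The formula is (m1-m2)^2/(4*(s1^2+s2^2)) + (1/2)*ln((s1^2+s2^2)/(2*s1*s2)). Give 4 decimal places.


Bhattacharyya distance between two Gaussians:
DB = (m1-m2)^2/(4*(s1^2+s2^2)) + (1/2)*ln((s1^2+s2^2)/(2*s1*s2)).
(m1-m2)^2 = (0)^2 = 0.
s1^2+s2^2 = 9 + 1 = 10.
term1 = 0/40 = 0.0.
term2 = 0.5*ln(10/6.0) = 0.255413.
DB = 0.0 + 0.255413 = 0.2554

0.2554


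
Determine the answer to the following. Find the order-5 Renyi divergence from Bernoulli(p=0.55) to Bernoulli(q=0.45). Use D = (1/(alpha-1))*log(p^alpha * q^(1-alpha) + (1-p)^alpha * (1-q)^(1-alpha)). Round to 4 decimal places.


Renyi divergence of order alpha between Bernoulli distributions:
D = (1/(alpha-1))*log(p^alpha * q^(1-alpha) + (1-p)^alpha * (1-q)^(1-alpha)).
alpha = 5, p = 0.55, q = 0.45.
p^alpha * q^(1-alpha) = 0.55^5 * 0.45^-4 = 1.227336.
(1-p)^alpha * (1-q)^(1-alpha) = 0.45^5 * 0.55^-4 = 0.201656.
sum = 1.227336 + 0.201656 = 1.428992.
D = (1/4)*log(1.428992) = 0.0892

0.0892


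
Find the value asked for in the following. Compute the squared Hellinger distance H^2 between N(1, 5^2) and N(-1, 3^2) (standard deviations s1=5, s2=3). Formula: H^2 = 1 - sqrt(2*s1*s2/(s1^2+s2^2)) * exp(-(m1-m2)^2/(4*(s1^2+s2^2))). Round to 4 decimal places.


Squared Hellinger distance for Gaussians:
H^2 = 1 - sqrt(2*s1*s2/(s1^2+s2^2)) * exp(-(m1-m2)^2/(4*(s1^2+s2^2))).
s1^2 = 25, s2^2 = 9, s1^2+s2^2 = 34.
sqrt(2*5*3/(34)) = 0.939336.
(m1-m2)^2 = (2)^2 = 4.
exp(-4/(4*34)) = exp(-0.029412) = 0.971017.
H^2 = 1 - 0.939336*0.971017 = 0.0879

0.0879


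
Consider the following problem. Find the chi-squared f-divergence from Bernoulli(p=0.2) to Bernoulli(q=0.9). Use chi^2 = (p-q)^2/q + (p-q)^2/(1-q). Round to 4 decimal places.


Chi-squared divergence between Bernoulli distributions:
chi^2 = (p-q)^2/q + (p-q)^2/(1-q).
p = 0.2, q = 0.9, p-q = -0.7.
(p-q)^2 = 0.49.
term1 = 0.49/0.9 = 0.544444.
term2 = 0.49/0.1 = 4.9.
chi^2 = 0.544444 + 4.9 = 5.4444

5.4444


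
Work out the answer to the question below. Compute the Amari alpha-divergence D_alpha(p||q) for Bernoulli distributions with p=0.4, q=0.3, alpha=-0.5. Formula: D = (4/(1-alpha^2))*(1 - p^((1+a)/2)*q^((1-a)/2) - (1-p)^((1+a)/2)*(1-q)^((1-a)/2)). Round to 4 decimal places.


Amari alpha-divergence:
D = (4/(1-alpha^2))*(1 - p^((1+a)/2)*q^((1-a)/2) - (1-p)^((1+a)/2)*(1-q)^((1-a)/2)).
alpha = -0.5, p = 0.4, q = 0.3.
e1 = (1+alpha)/2 = 0.25, e2 = (1-alpha)/2 = 0.75.
t1 = p^e1 * q^e2 = 0.4^0.25 * 0.3^0.75 = 0.322371.
t2 = (1-p)^e1 * (1-q)^e2 = 0.6^0.25 * 0.7^0.75 = 0.673537.
4/(1-alpha^2) = 5.333333.
D = 5.333333*(1 - 0.322371 - 0.673537) = 0.0218

0.0218


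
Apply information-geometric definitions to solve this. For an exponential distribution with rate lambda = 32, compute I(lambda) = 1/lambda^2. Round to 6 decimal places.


Fisher information for exponential: I(lambda) = 1/lambda^2.
lambda = 32, lambda^2 = 1024.
I = 1/1024 = 0.000977

0.000977


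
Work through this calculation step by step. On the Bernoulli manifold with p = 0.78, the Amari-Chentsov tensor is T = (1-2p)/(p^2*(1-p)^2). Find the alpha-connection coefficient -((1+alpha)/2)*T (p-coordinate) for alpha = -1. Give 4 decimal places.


Skewness (Amari-Chentsov) tensor: T = (1-2p)/(p^2*(1-p)^2).
p = 0.78, 1-2p = -0.56, p^2 = 0.6084, (1-p)^2 = 0.0484.
T = -0.56/(0.6084 * 0.0484) = -19.017502.
In the p-coordinate, Gamma^(alpha) = Gamma^(0) - (alpha/2)*T with Gamma^(0) = (1/2)*g'(p) = -T/2,
so Gamma^(alpha) = -((1+alpha)/2)*T.
alpha = -1, -(1+alpha)/2 = 0.0.
Gamma = 0.0 * -19.017502 = 0.0000

0.0000


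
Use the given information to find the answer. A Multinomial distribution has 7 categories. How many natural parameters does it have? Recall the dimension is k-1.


Exponential family dimension calculation:
For Multinomial with k=7 categories, dim = k-1 = 6.

6


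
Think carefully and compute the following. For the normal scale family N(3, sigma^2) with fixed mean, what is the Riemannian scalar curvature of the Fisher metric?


This family has a single free parameter, so its statistical manifold
is 1-dimensional. The Riemann curvature tensor of any 1-dimensional
Riemannian manifold vanishes identically, so R = 0.

0


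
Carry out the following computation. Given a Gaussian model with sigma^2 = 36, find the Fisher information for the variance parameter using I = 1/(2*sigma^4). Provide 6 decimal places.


Fisher information for variance: I(sigma^2) = 1/(2*sigma^4).
sigma^2 = 36, so sigma^4 = 1296.
I = 1/(2*1296) = 1/2592 = 0.000386

0.000386


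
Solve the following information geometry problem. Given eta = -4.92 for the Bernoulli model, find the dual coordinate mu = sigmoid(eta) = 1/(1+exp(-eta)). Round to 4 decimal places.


Dual coordinate (expectation parameter) for Bernoulli:
mu = 1/(1+exp(-eta)).
eta = -4.92.
exp(-eta) = exp(4.92) = 137.002613.
mu = 1/(1+137.002613) = 0.0072

0.0072


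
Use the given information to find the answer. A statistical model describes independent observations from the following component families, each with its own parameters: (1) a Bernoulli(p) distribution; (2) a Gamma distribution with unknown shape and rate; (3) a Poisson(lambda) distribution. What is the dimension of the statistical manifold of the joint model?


The dimension of a statistical manifold equals the number of free
(independent) real parameters of the model. For a product of independent
blocks the parameter counts add.
- Bernoulli (p): 1.
- Gamma (shape, rate): 2.
- Poisson (lambda): 1.
Total = 1 + 2 + 1 = 4.
Dimension = 4

4


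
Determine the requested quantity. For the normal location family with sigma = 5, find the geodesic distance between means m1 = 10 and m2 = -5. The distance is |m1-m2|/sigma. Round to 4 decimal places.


On the fixed-variance normal subfamily, geodesic distance = |m1-m2|/sigma.
|10 - -5| = 15.
sigma = 5.
d = 15/5 = 3.0000

3.0000


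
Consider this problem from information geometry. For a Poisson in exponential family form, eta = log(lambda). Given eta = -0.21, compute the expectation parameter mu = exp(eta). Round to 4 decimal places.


Expectation parameter for Poisson exponential family:
mu = exp(eta).
eta = -0.21.
mu = exp(-0.21) = 0.8106

0.8106


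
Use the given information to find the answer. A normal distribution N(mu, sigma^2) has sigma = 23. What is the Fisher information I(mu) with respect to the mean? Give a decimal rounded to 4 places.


The Fisher information for the mean of a normal distribution is I(mu) = 1/sigma^2.
sigma = 23, so sigma^2 = 529.
I(mu) = 1/529 = 0.0019

0.0019


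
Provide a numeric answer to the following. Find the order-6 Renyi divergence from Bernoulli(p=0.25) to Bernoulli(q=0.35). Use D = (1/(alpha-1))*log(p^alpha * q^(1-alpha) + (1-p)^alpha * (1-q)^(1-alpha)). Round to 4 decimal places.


Renyi divergence of order alpha between Bernoulli distributions:
D = (1/(alpha-1))*log(p^alpha * q^(1-alpha) + (1-p)^alpha * (1-q)^(1-alpha)).
alpha = 6, p = 0.25, q = 0.35.
p^alpha * q^(1-alpha) = 0.25^6 * 0.35^-5 = 0.046484.
(1-p)^alpha * (1-q)^(1-alpha) = 0.75^6 * 0.65^-5 = 1.533913.
sum = 0.046484 + 1.533913 = 1.580397.
D = (1/5)*log(1.580397) = 0.0915

0.0915
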